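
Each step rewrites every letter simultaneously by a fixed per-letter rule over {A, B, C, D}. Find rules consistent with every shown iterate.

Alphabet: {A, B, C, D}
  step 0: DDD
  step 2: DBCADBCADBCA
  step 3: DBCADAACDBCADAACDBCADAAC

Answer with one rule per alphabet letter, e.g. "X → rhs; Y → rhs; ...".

  step 2 ⇒ step 3: DBCADBCADBCA ⇒ DB·CA·DA·AC·DB·CA·DA·AC·DB·CA·DA·AC
    A ↦ AC
    B ↦ CA
    C ↦ DA
    D ↦ DB

A->AC, B->CA, C->DA, D->DB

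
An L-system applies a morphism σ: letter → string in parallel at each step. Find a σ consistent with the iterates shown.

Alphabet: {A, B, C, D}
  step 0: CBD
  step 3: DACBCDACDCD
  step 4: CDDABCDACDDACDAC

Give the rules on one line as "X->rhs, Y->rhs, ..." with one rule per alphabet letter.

  step 3 ⇒ step 4: DACBCDACDCD ⇒ C·D·DA·BC·DA·C·D·DA·C·DA·C
    A ↦ D
    B ↦ BC
    C ↦ DA
    D ↦ C

A->D, B->BC, C->DA, D->C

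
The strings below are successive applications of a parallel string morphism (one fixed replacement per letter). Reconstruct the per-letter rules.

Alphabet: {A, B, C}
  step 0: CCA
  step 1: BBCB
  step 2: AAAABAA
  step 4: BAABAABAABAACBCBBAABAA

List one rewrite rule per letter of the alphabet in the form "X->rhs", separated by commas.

A->CB, B->AA, C->B

  step 1 ⇒ step 2: BBCB ⇒ AA·AA·B·AA
    B ↦ AA
    C ↦ B
  step 0 ⇒ step 1: CCA ⇒ B·B·CB
    A ↦ CB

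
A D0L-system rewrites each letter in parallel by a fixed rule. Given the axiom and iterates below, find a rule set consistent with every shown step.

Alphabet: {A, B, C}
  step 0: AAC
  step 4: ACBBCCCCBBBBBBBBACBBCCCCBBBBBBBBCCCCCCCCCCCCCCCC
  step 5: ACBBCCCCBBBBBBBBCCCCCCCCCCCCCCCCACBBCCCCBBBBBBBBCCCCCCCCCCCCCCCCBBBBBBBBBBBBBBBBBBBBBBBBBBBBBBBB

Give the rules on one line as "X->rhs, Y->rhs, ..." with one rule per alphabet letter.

A->AC, B->CC, C->BB

  step 4 ⇒ step 5: ACBBCCCCBBBBBBBBACBBCCCCBBBBBBBBCCCCCCCCCCCCCCCC ⇒ AC·BB·CC·CC·BB·BB·BB·BB·CC·CC·CC·CC·CC·CC·CC·CC·AC·BB·CC·CC·BB·BB·BB·BB·CC·CC·CC·CC·CC·CC·CC·CC·BB·BB·BB·BB·BB·BB·BB·BB·BB·BB·BB·BB·BB·BB·BB·BB
    A ↦ AC
    B ↦ CC
    C ↦ BB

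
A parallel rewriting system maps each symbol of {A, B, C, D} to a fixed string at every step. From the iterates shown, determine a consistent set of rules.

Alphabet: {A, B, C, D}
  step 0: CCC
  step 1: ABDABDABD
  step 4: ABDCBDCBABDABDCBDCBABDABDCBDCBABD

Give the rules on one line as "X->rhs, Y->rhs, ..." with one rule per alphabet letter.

  step 0 ⇒ step 1: CCC ⇒ ABD·ABD·ABD
    C ↦ ABD
    A ↦ BD  (constrained at step 1)
    B ↦ C  (constrained at step 1)
    D ↦ B  (constrained at step 1)

A->BD, B->C, C->ABD, D->B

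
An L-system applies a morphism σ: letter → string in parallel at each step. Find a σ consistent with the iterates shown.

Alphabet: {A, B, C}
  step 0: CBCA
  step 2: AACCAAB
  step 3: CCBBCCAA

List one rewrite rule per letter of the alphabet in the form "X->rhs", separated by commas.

A->C, B->AA, C->B

  step 2 ⇒ step 3: AACCAAB ⇒ C·C·B·B·C·C·AA
    A ↦ C
    B ↦ AA
    C ↦ B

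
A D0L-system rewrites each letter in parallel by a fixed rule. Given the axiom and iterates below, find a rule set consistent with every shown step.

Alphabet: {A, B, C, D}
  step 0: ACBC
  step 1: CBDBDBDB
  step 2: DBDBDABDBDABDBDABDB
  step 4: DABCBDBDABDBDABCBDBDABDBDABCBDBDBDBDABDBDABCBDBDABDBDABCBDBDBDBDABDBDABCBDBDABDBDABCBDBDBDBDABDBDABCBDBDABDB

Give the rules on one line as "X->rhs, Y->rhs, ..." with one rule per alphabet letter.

  step 1 ⇒ step 2: CBDBDBDB ⇒ DB·DB·DAB·DB·DAB·DB·DAB·DB
    B ↦ DB
    C ↦ DB
    D ↦ DAB
  step 0 ⇒ step 1: ACBC ⇒ CB·DB·DB·DB
    A ↦ CB

A->CB, B->DB, C->DB, D->DAB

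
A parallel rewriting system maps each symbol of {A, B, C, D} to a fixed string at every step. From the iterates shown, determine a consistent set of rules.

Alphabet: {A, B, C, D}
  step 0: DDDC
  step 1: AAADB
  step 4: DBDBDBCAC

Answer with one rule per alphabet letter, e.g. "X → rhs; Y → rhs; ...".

  step 0 ⇒ step 1: DDDC ⇒ A·A·A·DB
    C ↦ DB
    D ↦ A
    A ↦ B  (constrained at step 1)
    B ↦ C  (constrained at step 1)

A->B, B->C, C->DB, D->A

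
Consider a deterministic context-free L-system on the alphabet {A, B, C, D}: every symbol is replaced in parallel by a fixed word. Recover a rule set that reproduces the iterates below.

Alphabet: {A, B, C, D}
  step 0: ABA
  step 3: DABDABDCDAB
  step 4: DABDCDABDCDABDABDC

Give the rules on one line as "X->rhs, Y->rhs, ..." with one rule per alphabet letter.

  step 3 ⇒ step 4: DABDABDCDAB ⇒ DA·B·DC·DA·B·DC·DA·B·DA·B·DC
    A ↦ B
    B ↦ DC
    C ↦ B
    D ↦ DA

A->B, B->DC, C->B, D->DA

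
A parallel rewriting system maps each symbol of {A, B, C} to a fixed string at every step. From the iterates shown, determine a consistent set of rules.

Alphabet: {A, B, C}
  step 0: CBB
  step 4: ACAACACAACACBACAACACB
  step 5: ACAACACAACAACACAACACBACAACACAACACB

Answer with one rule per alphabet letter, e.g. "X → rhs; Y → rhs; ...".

  step 4 ⇒ step 5: ACAACACAACACBACAACACB ⇒ AC·A·AC·AC·A·AC·A·AC·AC·A·AC·A·CB·AC·A·AC·AC·A·AC·A·CB
    A ↦ AC
    B ↦ CB
    C ↦ A

A->AC, B->CB, C->A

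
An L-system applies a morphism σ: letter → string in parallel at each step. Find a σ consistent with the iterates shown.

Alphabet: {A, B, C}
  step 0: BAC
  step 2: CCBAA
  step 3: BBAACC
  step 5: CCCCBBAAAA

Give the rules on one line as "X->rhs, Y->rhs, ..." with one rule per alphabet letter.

A->C, B->AA, C->B

  step 2 ⇒ step 3: CCBAA ⇒ B·B·AA·C·C
    A ↦ C
    B ↦ AA
    C ↦ B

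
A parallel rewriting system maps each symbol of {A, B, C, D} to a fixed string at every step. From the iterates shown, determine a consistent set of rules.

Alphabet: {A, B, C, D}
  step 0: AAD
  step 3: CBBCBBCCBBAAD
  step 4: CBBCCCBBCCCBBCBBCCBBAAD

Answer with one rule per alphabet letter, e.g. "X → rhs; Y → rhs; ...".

  step 3 ⇒ step 4: CBBCBBCCBBAAD ⇒ CBB·C·C·CBB·C·C·CBB·CBB·C·C·B·B·AAD
    A ↦ B
    B ↦ C
    C ↦ CBB
    D ↦ AAD

A->B, B->C, C->CBB, D->AAD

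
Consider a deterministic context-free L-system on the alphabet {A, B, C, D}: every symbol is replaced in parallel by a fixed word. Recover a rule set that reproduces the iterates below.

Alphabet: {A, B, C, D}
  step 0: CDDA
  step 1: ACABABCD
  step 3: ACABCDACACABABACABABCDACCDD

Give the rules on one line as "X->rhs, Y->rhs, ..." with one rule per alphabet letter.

A->CD, B->D, C->AC, D->AB

  step 0 ⇒ step 1: CDDA ⇒ AC·AB·AB·CD
    A ↦ CD
    C ↦ AC
    D ↦ AB
    B ↦ D  (constrained at step 1)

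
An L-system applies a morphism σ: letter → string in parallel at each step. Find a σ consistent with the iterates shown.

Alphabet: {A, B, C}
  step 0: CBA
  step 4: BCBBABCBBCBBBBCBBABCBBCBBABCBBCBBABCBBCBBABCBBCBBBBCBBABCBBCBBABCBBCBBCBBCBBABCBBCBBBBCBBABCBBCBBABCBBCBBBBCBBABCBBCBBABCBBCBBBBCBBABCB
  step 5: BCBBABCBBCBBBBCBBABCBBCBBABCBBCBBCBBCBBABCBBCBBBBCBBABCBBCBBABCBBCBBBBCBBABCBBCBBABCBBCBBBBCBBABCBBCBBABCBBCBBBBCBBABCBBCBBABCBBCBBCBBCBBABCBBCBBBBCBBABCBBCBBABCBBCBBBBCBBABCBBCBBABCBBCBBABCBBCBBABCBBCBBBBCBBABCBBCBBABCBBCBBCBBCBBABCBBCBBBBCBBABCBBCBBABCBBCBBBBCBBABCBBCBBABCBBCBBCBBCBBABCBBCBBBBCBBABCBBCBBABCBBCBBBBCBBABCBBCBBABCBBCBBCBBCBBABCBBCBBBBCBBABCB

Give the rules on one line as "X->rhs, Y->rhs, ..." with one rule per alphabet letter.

A->BB, B->BCB, C->BA

  step 4 ⇒ step 5: BCBBABCBBCBBBBCBBABCBBCBBABCBBCBBABCBBCBBABCBBCBBBBCBBABCBBCBBABCBBCBBCBBCBBABCBBCBBBBCBBABCBBCBBABCBBCBBBBCBBABCBBCBBABCBBCBBBBCBBABCB ⇒ BCB·BA·BCB·BCB·BB·BCB·BA·BCB·BCB·BA·BCB·BCB·BCB·BCB·BA·BCB·BCB·BB·BCB·BA·BCB·BCB·BA·BCB·BCB·BB·BCB·BA·BCB·BCB·BA·BCB·BCB·BB·BCB·BA·BCB·BCB·BA·BCB·BCB·BB·BCB·BA·BCB·BCB·BA·BCB·BCB·BCB·BCB·BA·BCB·BCB·BB·BCB·BA·BCB·BCB·BA·BCB·BCB·BB·BCB·BA·BCB·BCB·BA·BCB·BCB·BA·BCB·BCB·BA·BCB·BCB·BB·BCB·BA·BCB·BCB·BA·BCB·BCB·BCB·BCB·BA·BCB·BCB·BB·BCB·BA·BCB·BCB·BA·BCB·BCB·BB·BCB·BA·BCB·BCB·BA·BCB·BCB·BCB·BCB·BA·BCB·BCB·BB·BCB·BA·BCB·BCB·BA·BCB·BCB·BB·BCB·BA·BCB·BCB·BA·BCB·BCB·BCB·BCB·BA·BCB·BCB·BB·BCB·BA·BCB
    A ↦ BB
    B ↦ BCB
    C ↦ BA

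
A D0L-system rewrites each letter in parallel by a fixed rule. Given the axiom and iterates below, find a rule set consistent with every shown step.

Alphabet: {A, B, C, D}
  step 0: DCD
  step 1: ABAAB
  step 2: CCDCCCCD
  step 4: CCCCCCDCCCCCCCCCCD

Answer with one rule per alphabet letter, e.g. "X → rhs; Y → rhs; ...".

  step 1 ⇒ step 2: ABAAB ⇒ CC·D·CC·CC·D
    A ↦ CC
    B ↦ D
  step 0 ⇒ step 1: DCD ⇒ AB·A·AB
    C ↦ A
  step 0 ⇒ step 1: DCD ⇒ AB·A·AB
    D ↦ AB

A->CC, B->D, C->A, D->AB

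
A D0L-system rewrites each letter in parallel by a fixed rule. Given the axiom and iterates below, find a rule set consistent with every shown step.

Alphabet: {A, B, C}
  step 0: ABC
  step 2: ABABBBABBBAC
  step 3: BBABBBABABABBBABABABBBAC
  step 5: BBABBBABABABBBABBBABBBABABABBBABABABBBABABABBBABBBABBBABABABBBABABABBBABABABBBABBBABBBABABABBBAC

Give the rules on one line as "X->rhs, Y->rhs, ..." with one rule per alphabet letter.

  step 2 ⇒ step 3: ABABBBABBBAC ⇒ BB·AB·BB·AB·AB·AB·BB·AB·AB·AB·BB·AC
    A ↦ BB
    B ↦ AB
    C ↦ AC

A->BB, B->AB, C->AC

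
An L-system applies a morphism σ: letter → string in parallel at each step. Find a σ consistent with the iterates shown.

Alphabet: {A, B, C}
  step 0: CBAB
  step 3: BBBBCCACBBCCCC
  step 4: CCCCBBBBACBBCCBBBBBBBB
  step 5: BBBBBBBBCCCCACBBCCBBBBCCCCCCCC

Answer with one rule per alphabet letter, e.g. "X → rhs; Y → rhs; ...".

A->AC, B->C, C->BB

  step 4 ⇒ step 5: CCCCBBBBACBBCCBBBBBBBB ⇒ BB·BB·BB·BB·C·C·C·C·AC·BB·C·C·BB·BB·C·C·C·C·C·C·C·C
    A ↦ AC
    B ↦ C
    C ↦ BB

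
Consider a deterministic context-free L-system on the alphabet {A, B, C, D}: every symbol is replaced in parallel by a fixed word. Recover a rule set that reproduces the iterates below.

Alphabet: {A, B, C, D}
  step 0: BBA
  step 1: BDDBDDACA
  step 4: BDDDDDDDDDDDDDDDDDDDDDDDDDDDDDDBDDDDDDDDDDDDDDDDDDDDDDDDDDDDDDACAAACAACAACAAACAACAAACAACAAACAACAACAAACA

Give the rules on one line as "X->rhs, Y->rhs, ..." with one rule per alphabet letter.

  step 0 ⇒ step 1: BBA ⇒ BDD·BDD·ACA
    A ↦ ACA
    B ↦ BDD
    C ↦ A  (constrained at step 1)
    D ↦ DD  (constrained at step 1)

A->ACA, B->BDD, C->A, D->DD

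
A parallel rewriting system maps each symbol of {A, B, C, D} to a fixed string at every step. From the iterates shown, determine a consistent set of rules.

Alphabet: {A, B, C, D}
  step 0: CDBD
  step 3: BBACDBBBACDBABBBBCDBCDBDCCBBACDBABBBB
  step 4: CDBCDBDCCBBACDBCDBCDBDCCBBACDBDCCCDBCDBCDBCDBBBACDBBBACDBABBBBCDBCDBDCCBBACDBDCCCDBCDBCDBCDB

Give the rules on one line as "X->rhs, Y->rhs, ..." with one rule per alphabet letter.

  step 3 ⇒ step 4: BBACDBBBACDBABBBBCDBCDBDCCBBACDBABBBB ⇒ CDB·CDB·DCC·BB·A·CDB·CDB·CDB·DCC·BB·A·CDB·DCC·CDB·CDB·CDB·CDB·BB·A·CDB·BB·A·CDB·A·BB·BB·CDB·CDB·DCC·BB·A·CDB·DCC·CDB·CDB·CDB·CDB
    A ↦ DCC
    B ↦ CDB
    C ↦ BB
    D ↦ A

A->DCC, B->CDB, C->BB, D->A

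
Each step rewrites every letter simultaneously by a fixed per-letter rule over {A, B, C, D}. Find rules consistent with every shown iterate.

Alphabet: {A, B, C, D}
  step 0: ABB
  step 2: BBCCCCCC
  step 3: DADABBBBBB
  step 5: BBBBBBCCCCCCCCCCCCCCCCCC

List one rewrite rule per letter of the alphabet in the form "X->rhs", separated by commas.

A->CC, B->DA, C->B, D->C

  step 2 ⇒ step 3: BBCCCCCC ⇒ DA·DA·B·B·B·B·B·B
    B ↦ DA
    C ↦ B
    A ↦ CC  (constrained at step 0)
    D ↦ C  (constrained at step 3)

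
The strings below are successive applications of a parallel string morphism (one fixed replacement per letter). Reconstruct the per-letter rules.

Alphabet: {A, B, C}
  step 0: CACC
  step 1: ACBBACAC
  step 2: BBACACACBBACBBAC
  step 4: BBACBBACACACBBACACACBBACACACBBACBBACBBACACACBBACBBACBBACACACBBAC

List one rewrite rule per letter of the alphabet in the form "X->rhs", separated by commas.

  step 1 ⇒ step 2: ACBBACAC ⇒ BB·AC·AC·AC·BB·AC·BB·AC
    A ↦ BB
    B ↦ AC
    C ↦ AC

A->BB, B->AC, C->AC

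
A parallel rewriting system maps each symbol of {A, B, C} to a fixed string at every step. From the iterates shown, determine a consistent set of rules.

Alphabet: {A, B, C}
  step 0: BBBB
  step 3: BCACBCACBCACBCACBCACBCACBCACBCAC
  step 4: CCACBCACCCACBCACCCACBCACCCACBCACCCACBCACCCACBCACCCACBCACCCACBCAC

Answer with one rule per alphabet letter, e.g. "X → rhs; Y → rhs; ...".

A->BC, B->CC, C->AC

  step 3 ⇒ step 4: BCACBCACBCACBCACBCACBCACBCACBCAC ⇒ CC·AC·BC·AC·CC·AC·BC·AC·CC·AC·BC·AC·CC·AC·BC·AC·CC·AC·BC·AC·CC·AC·BC·AC·CC·AC·BC·AC·CC·AC·BC·AC
    A ↦ BC
    B ↦ CC
    C ↦ AC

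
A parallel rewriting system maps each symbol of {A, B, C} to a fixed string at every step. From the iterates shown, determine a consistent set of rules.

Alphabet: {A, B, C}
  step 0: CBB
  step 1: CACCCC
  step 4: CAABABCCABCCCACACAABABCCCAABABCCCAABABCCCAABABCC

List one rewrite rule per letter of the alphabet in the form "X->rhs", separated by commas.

  step 0 ⇒ step 1: CBB ⇒ CA·CC·CC
    B ↦ CC
    C ↦ CA
    A ↦ AB  (constrained at step 1)

A->AB, B->CC, C->CA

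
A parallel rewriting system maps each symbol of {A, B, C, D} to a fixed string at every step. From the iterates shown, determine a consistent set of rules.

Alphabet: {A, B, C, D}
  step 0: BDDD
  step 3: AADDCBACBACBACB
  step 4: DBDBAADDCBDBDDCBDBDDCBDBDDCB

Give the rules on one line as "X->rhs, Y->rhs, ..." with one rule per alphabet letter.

A->DB, B->CB, C->DD, D->A

  step 3 ⇒ step 4: AADDCBACBACBACB ⇒ DB·DB·A·A·DD·CB·DB·DD·CB·DB·DD·CB·DB·DD·CB
    A ↦ DB
    B ↦ CB
    C ↦ DD
    D ↦ A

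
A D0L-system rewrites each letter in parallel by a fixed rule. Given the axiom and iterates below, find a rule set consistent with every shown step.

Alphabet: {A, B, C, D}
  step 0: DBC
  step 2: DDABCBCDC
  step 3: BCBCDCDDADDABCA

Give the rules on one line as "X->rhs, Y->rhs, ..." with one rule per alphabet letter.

A->DC, B->DD, C->A, D->BC

  step 2 ⇒ step 3: DDABCBCDC ⇒ BC·BC·DC·DD·A·DD·A·BC·A
    A ↦ DC
    B ↦ DD
    C ↦ A
    D ↦ BC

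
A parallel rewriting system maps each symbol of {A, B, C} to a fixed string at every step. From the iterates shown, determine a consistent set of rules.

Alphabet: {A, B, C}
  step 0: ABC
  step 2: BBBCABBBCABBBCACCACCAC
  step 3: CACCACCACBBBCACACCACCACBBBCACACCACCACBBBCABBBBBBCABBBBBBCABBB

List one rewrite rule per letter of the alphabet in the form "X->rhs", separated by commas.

  step 2 ⇒ step 3: BBBCABBBCABBBCACCACCAC ⇒ CAC·CAC·CAC·BBB·CA·CAC·CAC·CAC·BBB·CA·CAC·CAC·CAC·BBB·CA·BBB·BBB·CA·BBB·BBB·CA·BBB
    A ↦ CA
    B ↦ CAC
    C ↦ BBB

A->CA, B->CAC, C->BBB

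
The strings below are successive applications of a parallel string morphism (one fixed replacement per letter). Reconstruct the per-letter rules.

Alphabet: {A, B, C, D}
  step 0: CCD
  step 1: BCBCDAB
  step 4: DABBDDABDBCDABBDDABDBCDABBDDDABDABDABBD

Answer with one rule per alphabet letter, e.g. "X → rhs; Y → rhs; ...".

  step 0 ⇒ step 1: CCD ⇒ BC·BC·DAB
    C ↦ BC
    D ↦ DAB
    A ↦ B  (constrained at step 1)
    B ↦ D  (constrained at step 1)

A->B, B->D, C->BC, D->DAB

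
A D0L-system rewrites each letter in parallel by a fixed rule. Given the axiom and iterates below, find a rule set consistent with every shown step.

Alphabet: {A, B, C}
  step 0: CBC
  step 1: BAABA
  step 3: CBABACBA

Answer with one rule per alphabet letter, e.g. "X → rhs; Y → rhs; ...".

A->C, B->A, C->BA

  step 0 ⇒ step 1: CBC ⇒ BA·A·BA
    B ↦ A
    C ↦ BA
    A ↦ C  (constrained at step 1)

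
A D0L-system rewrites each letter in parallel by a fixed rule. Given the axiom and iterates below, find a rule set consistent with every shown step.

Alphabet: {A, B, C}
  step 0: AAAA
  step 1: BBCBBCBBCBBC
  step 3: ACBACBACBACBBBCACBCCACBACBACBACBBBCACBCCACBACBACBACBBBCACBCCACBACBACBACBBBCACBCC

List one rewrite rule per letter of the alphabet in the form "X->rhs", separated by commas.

A->BBC, B->CC, C->ACB

  step 0 ⇒ step 1: AAAA ⇒ BBC·BBC·BBC·BBC
    A ↦ BBC
    B ↦ CC  (constrained at step 1)
    C ↦ ACB  (constrained at step 1)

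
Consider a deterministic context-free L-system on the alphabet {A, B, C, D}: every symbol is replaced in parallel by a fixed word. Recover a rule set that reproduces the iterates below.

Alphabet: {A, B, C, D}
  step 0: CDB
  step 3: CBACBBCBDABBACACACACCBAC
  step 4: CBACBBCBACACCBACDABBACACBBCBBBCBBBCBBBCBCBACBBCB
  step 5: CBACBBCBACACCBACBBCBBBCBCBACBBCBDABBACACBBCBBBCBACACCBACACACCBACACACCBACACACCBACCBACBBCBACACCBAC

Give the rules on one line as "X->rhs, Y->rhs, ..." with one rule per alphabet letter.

A->BB, B->AC, C->CB, D->DA

  step 4 ⇒ step 5: CBACBBCBACACCBACDABBACACBBCBBBCBBBCBBBCBCBACBBCB ⇒ CB·AC·BB·CB·AC·AC·CB·AC·BB·CB·BB·CB·CB·AC·BB·CB·DA·BB·AC·AC·BB·CB·BB·CB·AC·AC·CB·AC·AC·AC·CB·AC·AC·AC·CB·AC·AC·AC·CB·AC·CB·AC·BB·CB·AC·AC·CB·AC
    A ↦ BB
    B ↦ AC
    C ↦ CB
    D ↦ DA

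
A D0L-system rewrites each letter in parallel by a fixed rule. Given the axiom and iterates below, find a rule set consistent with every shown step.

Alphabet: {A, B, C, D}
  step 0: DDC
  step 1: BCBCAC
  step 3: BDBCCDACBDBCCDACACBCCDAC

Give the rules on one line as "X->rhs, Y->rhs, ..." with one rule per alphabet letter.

A->CD, B->BD, C->AC, D->BC

  step 0 ⇒ step 1: DDC ⇒ BC·BC·AC
    C ↦ AC
    D ↦ BC
    A ↦ CD  (constrained at step 1)
    B ↦ BD  (constrained at step 1)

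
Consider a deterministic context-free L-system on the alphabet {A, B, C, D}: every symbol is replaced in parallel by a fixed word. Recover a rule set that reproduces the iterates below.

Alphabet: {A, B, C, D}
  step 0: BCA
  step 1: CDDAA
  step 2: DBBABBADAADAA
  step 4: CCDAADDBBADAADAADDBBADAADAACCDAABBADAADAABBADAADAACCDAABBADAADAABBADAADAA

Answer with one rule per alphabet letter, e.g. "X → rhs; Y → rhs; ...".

  step 1 ⇒ step 2: CDDAA ⇒ D·BBA·BBA·DAA·DAA
    A ↦ DAA
    C ↦ D
    D ↦ BBA
  step 0 ⇒ step 1: BCA ⇒ C·D·DAA
    B ↦ C

A->DAA, B->C, C->D, D->BBA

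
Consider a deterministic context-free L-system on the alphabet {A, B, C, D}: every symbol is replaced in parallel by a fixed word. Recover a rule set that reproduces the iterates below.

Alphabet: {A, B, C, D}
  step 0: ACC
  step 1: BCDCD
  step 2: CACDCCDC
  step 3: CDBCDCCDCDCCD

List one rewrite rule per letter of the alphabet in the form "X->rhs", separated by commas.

A->B, B->CA, C->CD, D->C

  step 2 ⇒ step 3: CACDCCDC ⇒ CD·B·CD·C·CD·CD·C·CD
    A ↦ B
    C ↦ CD
    D ↦ C
  step 1 ⇒ step 2: BCDCD ⇒ CA·CD·C·CD·C
    B ↦ CA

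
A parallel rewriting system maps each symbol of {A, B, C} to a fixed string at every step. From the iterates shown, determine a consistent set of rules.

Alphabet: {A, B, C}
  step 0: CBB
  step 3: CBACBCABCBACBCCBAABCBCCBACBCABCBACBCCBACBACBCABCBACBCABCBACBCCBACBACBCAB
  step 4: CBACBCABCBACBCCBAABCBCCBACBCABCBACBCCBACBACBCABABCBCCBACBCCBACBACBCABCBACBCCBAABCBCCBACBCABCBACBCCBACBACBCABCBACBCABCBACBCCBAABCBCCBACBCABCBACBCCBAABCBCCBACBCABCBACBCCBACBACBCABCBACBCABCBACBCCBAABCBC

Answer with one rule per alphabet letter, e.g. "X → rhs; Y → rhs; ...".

  step 3 ⇒ step 4: CBACBCABCBACBCCBAABCBCCBACBCABCBACBCCBACBACBCABCBACBCABCBACBCCBACBACBCAB ⇒ CBA·CBC·AB·CBA·CBC·CBA·AB·CBC·CBA·CBC·AB·CBA·CBC·CBA·CBA·CBC·AB·AB·CBC·CBA·CBC·CBA·CBA·CBC·AB·CBA·CBC·CBA·AB·CBC·CBA·CBC·AB·CBA·CBC·CBA·CBA·CBC·AB·CBA·CBC·AB·CBA·CBC·CBA·AB·CBC·CBA·CBC·AB·CBA·CBC·CBA·AB·CBC·CBA·CBC·AB·CBA·CBC·CBA·CBA·CBC·AB·CBA·CBC·AB·CBA·CBC·CBA·AB·CBC
    A ↦ AB
    B ↦ CBC
    C ↦ CBA

A->AB, B->CBC, C->CBA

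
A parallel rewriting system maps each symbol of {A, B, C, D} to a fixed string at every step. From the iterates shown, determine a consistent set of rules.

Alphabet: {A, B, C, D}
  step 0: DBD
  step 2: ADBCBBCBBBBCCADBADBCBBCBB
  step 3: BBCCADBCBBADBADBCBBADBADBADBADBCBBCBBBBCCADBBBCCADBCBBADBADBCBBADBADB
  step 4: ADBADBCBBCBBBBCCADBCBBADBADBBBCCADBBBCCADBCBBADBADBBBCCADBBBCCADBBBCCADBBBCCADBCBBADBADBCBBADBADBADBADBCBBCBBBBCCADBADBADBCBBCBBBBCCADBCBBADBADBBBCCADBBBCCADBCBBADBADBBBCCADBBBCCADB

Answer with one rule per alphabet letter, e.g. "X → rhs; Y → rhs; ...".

A->B, B->ADB, C->CBB, D->BCC

  step 3 ⇒ step 4: BBCCADBCBBADBADBCBBADBADBADBADBCBBCBBBBCCADBBBCCADBCBBADBADBCBBADBADB ⇒ ADB·ADB·CBB·CBB·B·BCC·ADB·CBB·ADB·ADB·B·BCC·ADB·B·BCC·ADB·CBB·ADB·ADB·B·BCC·ADB·B·BCC·ADB·B·BCC·ADB·B·BCC·ADB·CBB·ADB·ADB·CBB·ADB·ADB·ADB·ADB·CBB·CBB·B·BCC·ADB·ADB·ADB·CBB·CBB·B·BCC·ADB·CBB·ADB·ADB·B·BCC·ADB·B·BCC·ADB·CBB·ADB·ADB·B·BCC·ADB·B·BCC·ADB
    A ↦ B
    B ↦ ADB
    C ↦ CBB
    D ↦ BCC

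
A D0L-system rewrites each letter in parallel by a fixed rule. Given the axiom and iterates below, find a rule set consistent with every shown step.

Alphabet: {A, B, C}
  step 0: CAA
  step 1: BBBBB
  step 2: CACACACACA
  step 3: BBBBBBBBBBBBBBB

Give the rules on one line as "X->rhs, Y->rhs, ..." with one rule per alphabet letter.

  step 2 ⇒ step 3: CACACACACA ⇒ B·BB·B·BB·B·BB·B·BB·B·BB
    A ↦ BB
    C ↦ B
  step 1 ⇒ step 2: BBBBB ⇒ CA·CA·CA·CA·CA
    B ↦ CA

A->BB, B->CA, C->B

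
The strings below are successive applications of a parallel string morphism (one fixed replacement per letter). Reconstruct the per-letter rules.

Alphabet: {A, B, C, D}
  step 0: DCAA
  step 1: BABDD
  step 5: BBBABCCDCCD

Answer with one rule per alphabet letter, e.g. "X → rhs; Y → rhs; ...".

A->D, B->C, C->B, D->BA

  step 0 ⇒ step 1: DCAA ⇒ BA·B·D·D
    A ↦ D
    C ↦ B
    D ↦ BA
    B ↦ C  (constrained at step 1)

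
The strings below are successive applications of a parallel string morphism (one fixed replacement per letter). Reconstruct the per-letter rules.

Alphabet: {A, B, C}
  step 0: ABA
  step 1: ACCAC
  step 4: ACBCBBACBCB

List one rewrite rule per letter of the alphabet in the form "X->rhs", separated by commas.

  step 0 ⇒ step 1: ABA ⇒ AC·C·AC
    A ↦ AC
    B ↦ C
    C ↦ B  (constrained at step 1)

A->AC, B->C, C->B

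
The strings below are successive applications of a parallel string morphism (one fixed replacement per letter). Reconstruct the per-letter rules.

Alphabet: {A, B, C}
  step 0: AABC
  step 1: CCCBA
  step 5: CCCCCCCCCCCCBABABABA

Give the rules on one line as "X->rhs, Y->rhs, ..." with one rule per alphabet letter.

  step 0 ⇒ step 1: AABC ⇒ C·C·C·BA
    A ↦ C
    B ↦ C
    C ↦ BA

A->C, B->C, C->BA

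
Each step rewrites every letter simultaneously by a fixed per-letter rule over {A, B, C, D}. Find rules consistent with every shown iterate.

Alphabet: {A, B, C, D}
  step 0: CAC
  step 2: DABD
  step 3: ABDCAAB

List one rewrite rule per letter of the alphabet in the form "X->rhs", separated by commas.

A->D, B->CA, C->A, D->AB

  step 2 ⇒ step 3: DABD ⇒ AB·D·CA·AB
    A ↦ D
    B ↦ CA
    D ↦ AB
    C ↦ A  (constrained at step 0)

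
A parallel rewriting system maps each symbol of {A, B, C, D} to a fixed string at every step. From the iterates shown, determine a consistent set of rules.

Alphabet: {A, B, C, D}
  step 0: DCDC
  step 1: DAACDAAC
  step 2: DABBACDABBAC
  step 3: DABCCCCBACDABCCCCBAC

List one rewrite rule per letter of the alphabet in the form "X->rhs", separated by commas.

A->B, B->CC, C->AC, D->DA

  step 2 ⇒ step 3: DABBACDABBAC ⇒ DA·B·CC·CC·B·AC·DA·B·CC·CC·B·AC
    A ↦ B
    B ↦ CC
    C ↦ AC
    D ↦ DA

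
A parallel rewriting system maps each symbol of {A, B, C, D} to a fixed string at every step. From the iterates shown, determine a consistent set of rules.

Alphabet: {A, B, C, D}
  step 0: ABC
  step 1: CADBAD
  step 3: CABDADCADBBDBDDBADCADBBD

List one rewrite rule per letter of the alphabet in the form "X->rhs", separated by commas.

A->CA, B->DB, C->AD, D->BD

  step 0 ⇒ step 1: ABC ⇒ CA·DB·AD
    A ↦ CA
    B ↦ DB
    C ↦ AD
    D ↦ BD  (constrained at step 1)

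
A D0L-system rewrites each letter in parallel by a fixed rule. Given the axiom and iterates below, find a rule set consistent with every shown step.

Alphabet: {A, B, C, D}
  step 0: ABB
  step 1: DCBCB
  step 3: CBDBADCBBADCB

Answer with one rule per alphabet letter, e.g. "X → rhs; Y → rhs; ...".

  step 0 ⇒ step 1: ABB ⇒ D·CB·CB
    A ↦ D
    B ↦ CB
    C ↦ D  (constrained at step 1)
    D ↦ BA  (constrained at step 1)

A->D, B->CB, C->D, D->BA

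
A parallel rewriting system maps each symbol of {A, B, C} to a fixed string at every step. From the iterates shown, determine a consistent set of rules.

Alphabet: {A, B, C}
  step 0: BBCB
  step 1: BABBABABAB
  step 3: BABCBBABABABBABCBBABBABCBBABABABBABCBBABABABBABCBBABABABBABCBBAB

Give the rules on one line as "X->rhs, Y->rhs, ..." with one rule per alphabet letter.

  step 0 ⇒ step 1: BBCB ⇒ BAB·BAB·A·BAB
    B ↦ BAB
    C ↦ A
    A ↦ CB  (constrained at step 1)

A->CB, B->BAB, C->A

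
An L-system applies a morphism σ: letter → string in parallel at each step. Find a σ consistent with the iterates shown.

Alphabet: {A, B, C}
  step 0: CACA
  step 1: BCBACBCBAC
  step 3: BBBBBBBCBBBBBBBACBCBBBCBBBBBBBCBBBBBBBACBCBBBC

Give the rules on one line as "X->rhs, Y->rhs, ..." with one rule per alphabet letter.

A->BAC, B->BB, C->BC

  step 0 ⇒ step 1: CACA ⇒ BC·BAC·BC·BAC
    A ↦ BAC
    C ↦ BC
    B ↦ BB  (constrained at step 1)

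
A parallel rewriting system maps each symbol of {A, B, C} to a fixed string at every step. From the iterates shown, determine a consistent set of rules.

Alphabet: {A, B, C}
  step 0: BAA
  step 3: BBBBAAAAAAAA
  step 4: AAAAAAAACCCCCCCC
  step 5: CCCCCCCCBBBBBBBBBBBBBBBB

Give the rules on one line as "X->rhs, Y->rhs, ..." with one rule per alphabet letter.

A->C, B->AA, C->BB

  step 4 ⇒ step 5: AAAAAAAACCCCCCCC ⇒ C·C·C·C·C·C·C·C·BB·BB·BB·BB·BB·BB·BB·BB
    A ↦ C
    C ↦ BB
  step 3 ⇒ step 4: BBBBAAAAAAAA ⇒ AA·AA·AA·AA·C·C·C·C·C·C·C·C
    B ↦ AA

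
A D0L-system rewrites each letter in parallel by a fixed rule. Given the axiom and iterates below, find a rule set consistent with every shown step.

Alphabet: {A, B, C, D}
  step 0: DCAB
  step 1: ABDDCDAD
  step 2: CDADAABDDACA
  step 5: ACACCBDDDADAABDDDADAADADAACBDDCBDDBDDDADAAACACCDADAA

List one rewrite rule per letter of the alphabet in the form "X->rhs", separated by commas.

A->C, B->DAD, C->BDD, D->A

  step 1 ⇒ step 2: ABDDCDAD ⇒ C·DAD·A·A·BDD·A·C·A
    A ↦ C
    B ↦ DAD
    C ↦ BDD
    D ↦ A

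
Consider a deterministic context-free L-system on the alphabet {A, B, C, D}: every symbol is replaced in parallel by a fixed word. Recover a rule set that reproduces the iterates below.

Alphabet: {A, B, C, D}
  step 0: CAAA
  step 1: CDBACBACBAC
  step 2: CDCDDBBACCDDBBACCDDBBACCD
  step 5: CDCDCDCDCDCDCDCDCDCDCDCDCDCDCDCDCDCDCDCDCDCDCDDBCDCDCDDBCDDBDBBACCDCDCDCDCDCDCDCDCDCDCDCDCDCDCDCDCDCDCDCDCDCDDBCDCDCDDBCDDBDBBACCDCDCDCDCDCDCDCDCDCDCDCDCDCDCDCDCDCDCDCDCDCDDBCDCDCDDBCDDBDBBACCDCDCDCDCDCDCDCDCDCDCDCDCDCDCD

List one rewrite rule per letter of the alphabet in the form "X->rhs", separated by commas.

  step 1 ⇒ step 2: CDBACBACBAC ⇒ CD·CD·DB·BAC·CD·DB·BAC·CD·DB·BAC·CD
    A ↦ BAC
    B ↦ DB
    C ↦ CD
    D ↦ CD

A->BAC, B->DB, C->CD, D->CD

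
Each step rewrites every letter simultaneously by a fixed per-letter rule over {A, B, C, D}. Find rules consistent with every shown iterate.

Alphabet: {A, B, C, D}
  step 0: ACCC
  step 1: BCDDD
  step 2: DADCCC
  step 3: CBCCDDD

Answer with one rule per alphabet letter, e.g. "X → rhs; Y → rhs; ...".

  step 2 ⇒ step 3: DADCCC ⇒ C·BC·C·D·D·D
    A ↦ BC
    C ↦ D
    D ↦ C
  step 1 ⇒ step 2: BCDDD ⇒ DA·D·C·C·C
    B ↦ DA

A->BC, B->DA, C->D, D->C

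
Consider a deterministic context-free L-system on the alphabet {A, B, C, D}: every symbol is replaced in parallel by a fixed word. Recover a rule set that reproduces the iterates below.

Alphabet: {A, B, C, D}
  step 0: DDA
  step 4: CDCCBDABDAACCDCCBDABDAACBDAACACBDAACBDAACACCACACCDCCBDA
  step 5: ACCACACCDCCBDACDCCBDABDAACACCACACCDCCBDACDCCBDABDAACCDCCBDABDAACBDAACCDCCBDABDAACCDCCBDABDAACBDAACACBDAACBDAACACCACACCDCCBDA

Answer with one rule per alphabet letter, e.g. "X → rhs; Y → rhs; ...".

  step 4 ⇒ step 5: CDCCBDABDAACCDCCBDABDAACBDAACACBDAACBDAACACCACACCDCCBDA ⇒ AC·C·AC·AC·CDC·C·BDA·CDC·C·BDA·BDA·AC·AC·C·AC·AC·CDC·C·BDA·CDC·C·BDA·BDA·AC·CDC·C·BDA·BDA·AC·BDA·AC·CDC·C·BDA·BDA·AC·CDC·C·BDA·BDA·AC·BDA·AC·AC·BDA·AC·BDA·AC·AC·C·AC·AC·CDC·C·BDA
    A ↦ BDA
    B ↦ CDC
    C ↦ AC
    D ↦ C

A->BDA, B->CDC, C->AC, D->C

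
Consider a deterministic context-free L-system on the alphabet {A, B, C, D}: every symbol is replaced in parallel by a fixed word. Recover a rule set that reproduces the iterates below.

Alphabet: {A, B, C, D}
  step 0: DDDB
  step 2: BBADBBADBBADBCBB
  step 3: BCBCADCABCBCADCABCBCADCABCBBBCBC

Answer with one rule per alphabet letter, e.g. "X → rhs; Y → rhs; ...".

A->AD, B->BC, C->BB, D->CA

  step 2 ⇒ step 3: BBADBBADBBADBCBB ⇒ BC·BC·AD·CA·BC·BC·AD·CA·BC·BC·AD·CA·BC·BB·BC·BC
    A ↦ AD
    B ↦ BC
    C ↦ BB
    D ↦ CA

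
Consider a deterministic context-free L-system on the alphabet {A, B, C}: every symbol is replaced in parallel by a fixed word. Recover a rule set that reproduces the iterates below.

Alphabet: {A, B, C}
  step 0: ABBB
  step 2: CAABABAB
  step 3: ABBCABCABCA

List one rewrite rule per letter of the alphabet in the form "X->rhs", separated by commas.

A->B, B->CA, C->A

  step 2 ⇒ step 3: CAABABAB ⇒ A·B·B·CA·B·CA·B·CA
    A ↦ B
    B ↦ CA
    C ↦ A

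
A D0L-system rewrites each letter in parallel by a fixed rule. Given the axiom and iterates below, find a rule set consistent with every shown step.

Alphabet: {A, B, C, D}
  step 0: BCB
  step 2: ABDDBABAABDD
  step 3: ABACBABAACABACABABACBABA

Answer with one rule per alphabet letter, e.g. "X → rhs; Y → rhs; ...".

  step 2 ⇒ step 3: ABDDBABAABDD ⇒ AB·AC·BA·BA·AC·AB·AC·AB·AB·AC·BA·BA
    A ↦ AB
    B ↦ AC
    D ↦ BA
    C ↦ DD  (constrained at step 0)

A->AB, B->AC, C->DD, D->BA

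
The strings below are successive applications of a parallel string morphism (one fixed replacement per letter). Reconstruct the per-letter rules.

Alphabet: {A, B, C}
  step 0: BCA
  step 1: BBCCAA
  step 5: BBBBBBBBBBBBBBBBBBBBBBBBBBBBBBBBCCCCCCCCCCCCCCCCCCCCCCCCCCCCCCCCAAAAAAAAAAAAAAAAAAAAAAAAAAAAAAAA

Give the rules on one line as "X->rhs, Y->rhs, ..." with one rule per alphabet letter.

  step 0 ⇒ step 1: BCA ⇒ BB·CC·AA
    A ↦ AA
    B ↦ BB
    C ↦ CC

A->AA, B->BB, C->CC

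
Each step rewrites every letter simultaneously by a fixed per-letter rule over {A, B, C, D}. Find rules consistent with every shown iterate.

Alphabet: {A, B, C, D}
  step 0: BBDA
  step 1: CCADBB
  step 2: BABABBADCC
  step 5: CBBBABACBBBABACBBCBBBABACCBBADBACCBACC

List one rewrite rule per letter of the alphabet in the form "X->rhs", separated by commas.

A->BB, B->C, C->BA, D->AD

  step 1 ⇒ step 2: CCADBB ⇒ BA·BA·BB·AD·C·C
    A ↦ BB
    B ↦ C
    C ↦ BA
    D ↦ AD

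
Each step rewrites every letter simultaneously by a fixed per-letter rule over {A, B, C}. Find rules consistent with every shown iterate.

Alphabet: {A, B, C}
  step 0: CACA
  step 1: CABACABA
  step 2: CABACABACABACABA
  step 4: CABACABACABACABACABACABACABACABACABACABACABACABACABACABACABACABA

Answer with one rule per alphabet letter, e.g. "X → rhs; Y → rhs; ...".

A->BA, B->CA, C->CA

  step 1 ⇒ step 2: CABACABA ⇒ CA·BA·CA·BA·CA·BA·CA·BA
    A ↦ BA
    B ↦ CA
    C ↦ CA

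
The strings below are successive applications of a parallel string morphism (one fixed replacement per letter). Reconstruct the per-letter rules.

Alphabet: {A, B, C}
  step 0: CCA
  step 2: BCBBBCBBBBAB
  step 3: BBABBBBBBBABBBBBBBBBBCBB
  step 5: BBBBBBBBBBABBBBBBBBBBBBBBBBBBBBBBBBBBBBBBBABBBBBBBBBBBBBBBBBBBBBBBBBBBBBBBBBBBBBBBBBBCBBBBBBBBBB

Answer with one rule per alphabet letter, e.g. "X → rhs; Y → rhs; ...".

A->BC, B->BB, C->AB

  step 2 ⇒ step 3: BCBBBCBBBBAB ⇒ BB·AB·BB·BB·BB·AB·BB·BB·BB·BB·BC·BB
    A ↦ BC
    B ↦ BB
    C ↦ AB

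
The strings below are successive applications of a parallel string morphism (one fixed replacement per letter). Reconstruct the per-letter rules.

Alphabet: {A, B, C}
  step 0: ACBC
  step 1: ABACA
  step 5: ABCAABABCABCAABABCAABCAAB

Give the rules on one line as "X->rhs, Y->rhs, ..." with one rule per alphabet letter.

  step 0 ⇒ step 1: ACBC ⇒ AB·A·C·A
    A ↦ AB
    B ↦ C
    C ↦ A

A->AB, B->C, C->A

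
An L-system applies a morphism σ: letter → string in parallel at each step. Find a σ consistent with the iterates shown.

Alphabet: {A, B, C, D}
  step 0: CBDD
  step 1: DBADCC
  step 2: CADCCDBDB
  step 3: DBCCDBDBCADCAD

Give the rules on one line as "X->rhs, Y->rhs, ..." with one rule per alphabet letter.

A->C, B->AD, C->DB, D->C

  step 2 ⇒ step 3: CADCCDBDB ⇒ DB·C·C·DB·DB·C·AD·C·AD
    A ↦ C
    B ↦ AD
    C ↦ DB
    D ↦ C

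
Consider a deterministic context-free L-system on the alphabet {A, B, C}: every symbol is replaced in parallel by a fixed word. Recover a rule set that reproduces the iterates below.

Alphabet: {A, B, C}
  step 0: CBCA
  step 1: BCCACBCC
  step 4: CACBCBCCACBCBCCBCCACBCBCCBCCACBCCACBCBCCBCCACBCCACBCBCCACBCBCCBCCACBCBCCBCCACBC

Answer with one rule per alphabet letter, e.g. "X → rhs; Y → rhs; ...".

  step 0 ⇒ step 1: CBCA ⇒ BC·CAC·BC·C
    A ↦ C
    B ↦ CAC
    C ↦ BC

A->C, B->CAC, C->BC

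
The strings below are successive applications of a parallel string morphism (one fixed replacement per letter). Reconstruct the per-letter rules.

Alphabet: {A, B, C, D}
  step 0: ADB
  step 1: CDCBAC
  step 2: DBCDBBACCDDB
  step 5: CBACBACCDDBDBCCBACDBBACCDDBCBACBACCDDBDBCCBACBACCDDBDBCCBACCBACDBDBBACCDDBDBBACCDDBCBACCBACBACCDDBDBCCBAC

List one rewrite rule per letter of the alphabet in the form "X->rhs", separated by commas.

  step 1 ⇒ step 2: CDCBAC ⇒ DB·C·DB·BAC·CD·DB
    A ↦ CD
    B ↦ BAC
    C ↦ DB
    D ↦ C

A->CD, B->BAC, C->DB, D->C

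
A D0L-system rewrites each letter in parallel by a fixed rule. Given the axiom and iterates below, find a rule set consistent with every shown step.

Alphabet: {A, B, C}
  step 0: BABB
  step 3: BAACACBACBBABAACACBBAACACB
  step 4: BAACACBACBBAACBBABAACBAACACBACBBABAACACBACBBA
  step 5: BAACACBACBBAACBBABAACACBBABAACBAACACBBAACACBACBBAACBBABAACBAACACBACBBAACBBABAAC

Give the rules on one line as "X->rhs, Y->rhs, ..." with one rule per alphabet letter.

  step 4 ⇒ step 5: BAACACBACBBAACBBABAACBAACACBACBBABAACACBACBBA ⇒ BA·AC·AC·B·AC·B·BA·AC·B·BA·BA·AC·AC·B·BA·BA·AC·BA·AC·AC·B·BA·AC·AC·B·AC·B·BA·AC·B·BA·BA·AC·BA·AC·AC·B·AC·B·BA·AC·B·BA·BA·AC
    A ↦ AC
    B ↦ BA
    C ↦ B

A->AC, B->BA, C->B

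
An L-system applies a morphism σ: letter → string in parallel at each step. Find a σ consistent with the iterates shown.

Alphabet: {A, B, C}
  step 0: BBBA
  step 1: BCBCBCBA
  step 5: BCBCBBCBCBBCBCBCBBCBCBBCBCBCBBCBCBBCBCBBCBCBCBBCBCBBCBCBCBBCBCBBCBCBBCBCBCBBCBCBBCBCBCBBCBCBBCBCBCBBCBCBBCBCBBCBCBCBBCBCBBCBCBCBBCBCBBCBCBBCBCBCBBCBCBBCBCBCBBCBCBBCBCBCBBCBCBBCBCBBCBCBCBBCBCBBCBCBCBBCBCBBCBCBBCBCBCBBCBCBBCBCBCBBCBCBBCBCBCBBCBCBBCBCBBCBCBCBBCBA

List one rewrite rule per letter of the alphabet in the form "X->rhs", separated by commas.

A->BA, B->BC, C->BCB

  step 0 ⇒ step 1: BBBA ⇒ BC·BC·BC·BA
    A ↦ BA
    B ↦ BC
    C ↦ BCB  (constrained at step 1)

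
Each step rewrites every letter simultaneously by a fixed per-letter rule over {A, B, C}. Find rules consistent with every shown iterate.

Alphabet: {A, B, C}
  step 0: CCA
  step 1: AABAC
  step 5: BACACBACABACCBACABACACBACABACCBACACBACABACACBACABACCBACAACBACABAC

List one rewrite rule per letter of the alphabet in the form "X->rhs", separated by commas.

A->BAC, B->C, C->A

  step 0 ⇒ step 1: CCA ⇒ A·A·BAC
    A ↦ BAC
    C ↦ A
    B ↦ C  (constrained at step 1)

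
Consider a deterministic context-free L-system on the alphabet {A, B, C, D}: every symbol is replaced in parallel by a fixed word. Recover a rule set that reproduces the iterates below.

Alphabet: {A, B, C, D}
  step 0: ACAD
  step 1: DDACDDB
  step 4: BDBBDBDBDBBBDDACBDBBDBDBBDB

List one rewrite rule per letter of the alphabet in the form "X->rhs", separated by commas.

A->DD, B->DB, C->AC, D->B

  step 0 ⇒ step 1: ACAD ⇒ DD·AC·DD·B
    A ↦ DD
    C ↦ AC
    D ↦ B
    B ↦ DB  (constrained at step 1)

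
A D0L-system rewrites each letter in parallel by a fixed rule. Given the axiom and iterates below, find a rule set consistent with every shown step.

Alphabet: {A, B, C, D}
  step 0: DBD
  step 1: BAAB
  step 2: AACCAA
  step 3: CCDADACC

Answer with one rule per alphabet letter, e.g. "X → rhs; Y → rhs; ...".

A->C, B->AA, C->DA, D->B

  step 2 ⇒ step 3: AACCAA ⇒ C·C·DA·DA·C·C
    A ↦ C
    C ↦ DA
  step 0 ⇒ step 1: DBD ⇒ B·AA·B
    B ↦ AA
  step 0 ⇒ step 1: DBD ⇒ B·AA·B
    D ↦ B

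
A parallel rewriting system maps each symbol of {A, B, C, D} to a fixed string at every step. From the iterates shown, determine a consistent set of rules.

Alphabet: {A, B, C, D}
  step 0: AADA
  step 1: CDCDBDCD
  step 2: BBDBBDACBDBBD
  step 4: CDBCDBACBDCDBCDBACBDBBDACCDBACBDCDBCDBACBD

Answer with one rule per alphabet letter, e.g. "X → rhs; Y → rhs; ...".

  step 1 ⇒ step 2: CDCDBDCD ⇒ B·BD·B·BD·AC·BD·B·BD
    B ↦ AC
    C ↦ B
    D ↦ BD
  step 0 ⇒ step 1: AADA ⇒ CD·CD·BD·CD
    A ↦ CD

A->CD, B->AC, C->B, D->BD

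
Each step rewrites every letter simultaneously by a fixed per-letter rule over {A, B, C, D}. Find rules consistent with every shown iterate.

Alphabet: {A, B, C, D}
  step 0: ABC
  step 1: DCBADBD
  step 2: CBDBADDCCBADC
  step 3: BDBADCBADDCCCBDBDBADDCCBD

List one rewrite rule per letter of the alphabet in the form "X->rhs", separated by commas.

A->DC, B->BAD, C->BD, D->C

  step 2 ⇒ step 3: CBDBADDCCBADC ⇒ BD·BAD·C·BAD·DC·C·C·BD·BD·BAD·DC·C·BD
    A ↦ DC
    B ↦ BAD
    C ↦ BD
    D ↦ C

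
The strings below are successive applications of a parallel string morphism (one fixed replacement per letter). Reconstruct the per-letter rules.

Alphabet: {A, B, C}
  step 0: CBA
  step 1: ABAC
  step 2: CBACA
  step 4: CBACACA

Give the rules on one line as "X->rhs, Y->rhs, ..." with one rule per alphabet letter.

  step 1 ⇒ step 2: ABAC ⇒ C·BA·C·A
    A ↦ C
    B ↦ BA
    C ↦ A

A->C, B->BA, C->A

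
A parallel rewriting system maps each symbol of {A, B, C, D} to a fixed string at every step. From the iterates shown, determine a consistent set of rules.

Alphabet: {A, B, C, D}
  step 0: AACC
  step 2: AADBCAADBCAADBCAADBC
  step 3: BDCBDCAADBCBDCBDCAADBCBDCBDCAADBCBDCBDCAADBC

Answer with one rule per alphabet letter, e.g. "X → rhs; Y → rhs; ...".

  step 2 ⇒ step 3: AADBCAADBCAADBCAADBC ⇒ BDC·BDC·A·A·DBC·BDC·BDC·A·A·DBC·BDC·BDC·A·A·DBC·BDC·BDC·A·A·DBC
    A ↦ BDC
    B ↦ A
    C ↦ DBC
    D ↦ A

A->BDC, B->A, C->DBC, D->A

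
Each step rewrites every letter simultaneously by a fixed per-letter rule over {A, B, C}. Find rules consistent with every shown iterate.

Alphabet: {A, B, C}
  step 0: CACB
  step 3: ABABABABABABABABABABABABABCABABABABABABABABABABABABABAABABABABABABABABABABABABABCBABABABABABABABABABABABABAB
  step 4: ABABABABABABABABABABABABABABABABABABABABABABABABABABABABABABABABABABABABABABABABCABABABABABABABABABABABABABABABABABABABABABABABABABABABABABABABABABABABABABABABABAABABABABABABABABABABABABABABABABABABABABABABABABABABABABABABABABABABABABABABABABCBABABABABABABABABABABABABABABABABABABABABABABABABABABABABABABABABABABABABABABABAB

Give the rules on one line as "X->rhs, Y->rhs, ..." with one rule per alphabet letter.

A->ABA, B->BAB, C->ABC

  step 3 ⇒ step 4: ABABABABABABABABABABABABABCABABABABABABABABABABABABABAABABABABABABABABABABABABABCBABABABABABABABABABABABABAB ⇒ ABA·BAB·ABA·BAB·ABA·BAB·ABA·BAB·ABA·BAB·ABA·BAB·ABA·BAB·ABA·BAB·ABA·BAB·ABA·BAB·ABA·BAB·ABA·BAB·ABA·BAB·ABC·ABA·BAB·ABA·BAB·ABA·BAB·ABA·BAB·ABA·BAB·ABA·BAB·ABA·BAB·ABA·BAB·ABA·BAB·ABA·BAB·ABA·BAB·ABA·BAB·ABA·BAB·ABA·ABA·BAB·ABA·BAB·ABA·BAB·ABA·BAB·ABA·BAB·ABA·BAB·ABA·BAB·ABA·BAB·ABA·BAB·ABA·BAB·ABA·BAB·ABA·BAB·ABA·BAB·ABC·BAB·ABA·BAB·ABA·BAB·ABA·BAB·ABA·BAB·ABA·BAB·ABA·BAB·ABA·BAB·ABA·BAB·ABA·BAB·ABA·BAB·ABA·BAB·ABA·BAB·ABA·BAB
    A ↦ ABA
    B ↦ BAB
    C ↦ ABC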